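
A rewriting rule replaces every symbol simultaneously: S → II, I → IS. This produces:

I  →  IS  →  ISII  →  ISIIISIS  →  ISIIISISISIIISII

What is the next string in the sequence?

Replace each of the 16 characters of ISIIISISISIIISII in place — IS II IS IS IS II IS II IS II IS IS IS II IS IS — and concatenate.

ISIIISISISIIISIIISIIISISISIIISIS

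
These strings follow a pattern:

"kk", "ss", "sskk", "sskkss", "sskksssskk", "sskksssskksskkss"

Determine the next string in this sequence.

sskksssskksskksssskksssskk

This is a Fibonacci-style word recurrence s(k) = s(k−1)·s(k−2): e.g. ss·kk = sskk.
The next term joins sskksssskksskkss and sskksssskk.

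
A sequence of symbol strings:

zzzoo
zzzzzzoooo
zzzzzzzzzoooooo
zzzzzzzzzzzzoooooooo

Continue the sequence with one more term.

Term n consists of 3n z's, followed by 2n o's (n = 1, 2, …).
For the next term, n = 5, so the run lengths are 15, 10.

zzzzzzzzzzzzzzzoooooooooo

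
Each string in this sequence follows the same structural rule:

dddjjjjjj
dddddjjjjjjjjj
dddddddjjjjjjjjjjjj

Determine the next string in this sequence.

The n-th term is 2n-1 d's then 3n j's, where the shown terms are n = 2, 3, 4.
At n = 5 the blocks have lengths 9, 15.

dddddddddjjjjjjjjjjjjjjj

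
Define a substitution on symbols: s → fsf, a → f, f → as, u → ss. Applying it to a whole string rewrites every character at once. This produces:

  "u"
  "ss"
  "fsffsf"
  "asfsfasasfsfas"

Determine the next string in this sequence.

Replace each of the 14 characters of asfsfasasfsfas in place — f fsf as fsf as f fsf f fsf as fsf as f fsf — and concatenate.

ffsfasfsfasffsfffsfasfsfasffsf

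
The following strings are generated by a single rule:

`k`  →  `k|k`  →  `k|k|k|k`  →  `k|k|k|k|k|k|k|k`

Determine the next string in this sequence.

Each string is two copies of the previous one joined by '|'.
So the next term is two copies of k|k|k|k|k|k|k|k with '|' between the halves.

k|k|k|k|k|k|k|k|k|k|k|k|k|k|k|k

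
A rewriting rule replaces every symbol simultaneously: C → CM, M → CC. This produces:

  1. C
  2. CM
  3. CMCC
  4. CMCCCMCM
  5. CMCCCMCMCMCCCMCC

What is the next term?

φ(CMCCCMCMCMCCCMCC) expands symbol-by-symbol to CM CC CM CM CM CC CM CC CM CC CM CM CM CC CM CM; joining the 16 pieces gives the next term.

CMCCCMCMCMCCCMCCCMCCCMCMCMCCCMCM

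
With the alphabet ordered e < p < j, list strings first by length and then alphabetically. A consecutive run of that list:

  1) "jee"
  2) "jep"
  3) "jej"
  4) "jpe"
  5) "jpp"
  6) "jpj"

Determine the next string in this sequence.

jje

Treat jpj as a base-3 numeral over the given alphabet and add one, carrying through any trailing j's.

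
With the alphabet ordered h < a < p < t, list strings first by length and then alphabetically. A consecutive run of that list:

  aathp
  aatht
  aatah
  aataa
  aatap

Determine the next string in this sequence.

aatat

The successor of aatap increments the rightmost position that isn't already t and resets every position after it to h.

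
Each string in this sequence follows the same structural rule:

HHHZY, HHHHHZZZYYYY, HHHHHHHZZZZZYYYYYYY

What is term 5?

Term n consists of 2n+1 H's, followed by 2n-1 Z's, followed by 3n-2 Y's (n = 1, 2, …).
At n = 5 the blocks have lengths 11, 9, 13.

HHHHHHHHHHHZZZZZZZZZYYYYYYYYYYYYY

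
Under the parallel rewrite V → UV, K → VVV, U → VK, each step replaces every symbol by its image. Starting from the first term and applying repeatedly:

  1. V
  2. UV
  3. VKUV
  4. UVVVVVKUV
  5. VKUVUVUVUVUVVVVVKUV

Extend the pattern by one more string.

Rewriting the 19 symbols of VKUVUVUVUVUVVVVVKUV one by one yields UV VVV VK UV VK UV VK UV VK UV VK UV UV UV UV UV VVV VK UV; concatenated:

UVVVVVKUVVKUVVKUVVKUVVKUVUVUVUVUVVVVVKUV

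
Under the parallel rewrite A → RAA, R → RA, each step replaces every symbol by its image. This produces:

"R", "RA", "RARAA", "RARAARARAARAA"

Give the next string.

Rewriting the 13 symbols of RARAARARAARAA one by one yields RA RAA RA RAA RAA RA RAA RA RAA RAA RA RAA RAA; concatenated:

RARAARARAARAARARAARARAARAARARAARAA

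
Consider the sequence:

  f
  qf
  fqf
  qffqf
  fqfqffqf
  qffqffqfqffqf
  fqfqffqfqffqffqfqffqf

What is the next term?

qffqffqfqffqffqfqffqfqffqffqfqffqf

This is a Fibonacci-style word recurrence s(k) = s(k−2)·s(k−1): e.g. f·qf = fqf.
Continuing: qffqffqfqffqf · fqfqffqfqffqffqfqffqf gives term 8.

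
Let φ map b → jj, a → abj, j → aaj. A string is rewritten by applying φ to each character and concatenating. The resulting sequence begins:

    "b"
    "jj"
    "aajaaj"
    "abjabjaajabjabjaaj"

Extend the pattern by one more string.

abjjjaajabjjjaajabjabjaajabjjjaajabjjjaajabjabjaaj

Replace each of the 18 characters of abjabjaajabjabjaaj in place — abj jj aaj abj jj aaj abj abj aaj abj jj aaj abj jj aaj abj abj aaj — and concatenate.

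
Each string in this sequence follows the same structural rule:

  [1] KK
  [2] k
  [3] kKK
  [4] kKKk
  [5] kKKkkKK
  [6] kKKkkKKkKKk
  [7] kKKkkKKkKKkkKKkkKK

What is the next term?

kKKkkKKkKKkkKKkkKKkKKkkKKkKKk

This is a Fibonacci-style word recurrence s(k) = s(k−1)·s(k−2): e.g. k·KK = kKK.
The next term joins kKKkkKKkKKkkKKkkKK and kKKkkKKkKKk.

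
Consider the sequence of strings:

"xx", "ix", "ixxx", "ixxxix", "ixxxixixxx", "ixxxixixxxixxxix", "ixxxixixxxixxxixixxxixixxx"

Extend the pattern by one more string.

This is a Fibonacci-style word recurrence s(k) = s(k−1)·s(k−2): e.g. ix·xx = ixxx.
So term 8 is ixxxixixxxixxxixixxxixixxx·ixxxixixxxixxxix.

ixxxixixxxixxxixixxxixixxxixxxixixxxixxxix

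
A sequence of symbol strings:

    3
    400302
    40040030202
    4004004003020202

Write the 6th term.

40040040040040030202020202

Each term wraps the previous one in 400 on the left and 02 on the right.
From 4004004003020202, 2 further steps: 4004004003020202 → 400400400400302020202 → (answer).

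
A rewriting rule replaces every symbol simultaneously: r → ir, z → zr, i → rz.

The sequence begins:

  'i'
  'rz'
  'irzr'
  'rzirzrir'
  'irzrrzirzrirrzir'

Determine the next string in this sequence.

Rewriting the 16 symbols of irzrrzirzrirrzir one by one yields rz ir zr ir ir zr rz ir zr ir rz ir ir zr rz ir; concatenated:

rzirzririrzrrzirzrirrzirirzrrzir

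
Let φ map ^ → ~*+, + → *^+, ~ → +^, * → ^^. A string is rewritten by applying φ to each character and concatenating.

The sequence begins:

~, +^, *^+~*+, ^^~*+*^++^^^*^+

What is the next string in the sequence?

φ(^^~*+*^++^^^*^+) expands symbol-by-symbol to ~*+ ~*+ +^ ^^ *^+ ^^ ~*+ *^+ *^+ ~*+ ~*+ ~*+ ^^ ~*+ *^+; joining the 15 pieces gives the next term.

~*+~*++^^^*^+^^~*+*^+*^+~*+~*+~*+^^~*+*^+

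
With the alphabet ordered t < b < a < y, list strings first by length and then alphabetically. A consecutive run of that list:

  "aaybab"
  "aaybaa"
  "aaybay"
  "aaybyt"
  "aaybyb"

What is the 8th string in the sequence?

aayatt

Advancing 3 positions from aaybyb through aaybyb → aaybya → aaybyy reaches term 8.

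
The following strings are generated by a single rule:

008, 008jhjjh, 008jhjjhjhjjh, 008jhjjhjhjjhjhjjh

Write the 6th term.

008jhjjhjhjjhjhjjhjhjjhjhjjh

Each term is the previous one with jhjjh appended.
From 008jhjjhjhjjhjhjjh, 2 further steps: 008jhjjhjhjjhjhjjh → 008jhjjhjhjjhjhjjhjhjjh → (answer).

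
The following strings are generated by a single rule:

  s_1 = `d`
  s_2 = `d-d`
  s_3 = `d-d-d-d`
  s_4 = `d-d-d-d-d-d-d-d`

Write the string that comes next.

Every step duplicates the string with '-' between the halves.
One more doubling of d-d-d-d-d-d-d-d gives the answer.

d-d-d-d-d-d-d-d-d-d-d-d-d-d-d-d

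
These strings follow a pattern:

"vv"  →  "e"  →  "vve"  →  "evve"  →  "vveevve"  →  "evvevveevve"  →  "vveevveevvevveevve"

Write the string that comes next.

evvevveevvevveevveevvevveevve

This is a Fibonacci-style word recurrence s(k) = s(k−2)·s(k−1): e.g. vv·e = vve.
Continuing: evvevveevve · vveevveevvevveevve gives term 8.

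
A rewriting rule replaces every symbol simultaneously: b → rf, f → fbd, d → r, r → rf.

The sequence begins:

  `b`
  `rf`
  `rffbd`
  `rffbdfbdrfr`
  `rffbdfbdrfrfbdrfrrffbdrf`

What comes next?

rffbdfbdrfrfbdrfrrffbdrffbdrfrrffbdrfrffbdfbdrfrrffbd

Applying the rule to each of the 24 symbols of rffbdfbdrfrfbdrfrrffbdrf gives the pieces rf fbd fbd rf r fbd rf r rf fbd rf fbd rf r rf fbd rf rf fbd fbd rf r rf fbd, which concatenate to the answer.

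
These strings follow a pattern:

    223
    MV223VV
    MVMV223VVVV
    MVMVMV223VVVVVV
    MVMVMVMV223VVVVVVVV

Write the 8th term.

Every step adds MV to the front and VV to the end of the previous string.
From MVMVMVMV223VVVVVVVV, 3 further steps: MVMVMVMV223VVVVVVVV → MVMVMVMVMV223VVVVVVVVVV → MVMVMVMVMVMV223VVVVVVVVVVVV → (answer).

MVMVMVMVMVMVMV223VVVVVVVVVVVVVV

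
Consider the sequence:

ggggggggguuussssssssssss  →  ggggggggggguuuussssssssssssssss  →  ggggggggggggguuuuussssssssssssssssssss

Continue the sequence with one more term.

ggggggggggggggguuuuuussssssssssssssssssssssss

Term n consists of 2n+3 g's, followed by n u's, followed by 4n s's, where the shown terms are n = 3, 4, 5.
At n = 6 the blocks have lengths 15, 6, 24.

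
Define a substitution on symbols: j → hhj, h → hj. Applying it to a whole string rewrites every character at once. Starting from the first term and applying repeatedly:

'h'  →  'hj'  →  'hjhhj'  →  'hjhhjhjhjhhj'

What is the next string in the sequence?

hjhhjhjhjhhjhjhhjhjhhjhjhjhhj

Expanding hjhhjhjhjhhj: h→hj, j→hhj, h→hj, h→hj, j→hhj, h→hj, j→hhj, h→hj, j→hhj, h→hj, h→hj, j→hhj. Concatenated: hj hhj hj hj hhj hj hhj hj hhj hj hj hhj.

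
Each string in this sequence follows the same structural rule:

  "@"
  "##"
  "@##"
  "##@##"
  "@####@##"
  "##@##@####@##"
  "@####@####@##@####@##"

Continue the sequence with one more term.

From term 3 onward, concatenate the second-to-last term with the last: @·## = @##, ##·@## = ##@##, …
The next term joins ##@##@####@## and @####@####@##@####@##.

##@##@####@##@####@####@##@####@##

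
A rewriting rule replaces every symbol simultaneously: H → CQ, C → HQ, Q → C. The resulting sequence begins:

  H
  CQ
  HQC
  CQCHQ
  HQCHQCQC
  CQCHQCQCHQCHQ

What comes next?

Rewriting the 13 symbols of CQCHQCQCHQCHQ one by one yields HQ C HQ CQ C HQ C HQ CQ C HQ CQ C; concatenated:

HQCHQCQCHQCHQCQCHQCQC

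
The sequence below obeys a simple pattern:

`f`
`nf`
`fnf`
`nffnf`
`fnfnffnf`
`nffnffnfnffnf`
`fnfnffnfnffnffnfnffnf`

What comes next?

nffnffnfnffnffnfnffnfnffnffnfnffnf

From term 3 onward, concatenate the second-to-last term with the last: f·nf = fnf, nf·fnf = nffnf, …
The next term joins nffnffnfnffnf and fnfnffnfnffnffnfnffnf.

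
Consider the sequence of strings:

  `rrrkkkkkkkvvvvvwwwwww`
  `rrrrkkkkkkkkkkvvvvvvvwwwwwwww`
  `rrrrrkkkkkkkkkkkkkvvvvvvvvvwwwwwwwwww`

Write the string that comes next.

Reading off run lengths: r runs 3, 4, 5; k runs 7, 10, 13; v runs 5, 7, 9; w runs 6, 8, 10 — each is linear in n, where the shown terms are n = 2, 3, 4.
At n = 5 the blocks have lengths 6, 16, 11, 12.

rrrrrrkkkkkkkkkkkkkkkkvvvvvvvvvvvwwwwwwwwwwww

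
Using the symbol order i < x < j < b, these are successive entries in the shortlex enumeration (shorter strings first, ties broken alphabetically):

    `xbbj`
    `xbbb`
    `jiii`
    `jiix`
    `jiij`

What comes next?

jiib

Find the rightmost character of jiij below b, bump it to the next letter, and reset everything to its right to i.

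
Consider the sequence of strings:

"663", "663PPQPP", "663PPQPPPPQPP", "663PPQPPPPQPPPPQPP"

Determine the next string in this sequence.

Every step adds PPQPP to the end: s(k+1) = s(k)·PPQPP.
Applying this once more to 663PPQPPPPQPPPPQPP:

663PPQPPPPQPPPPQPPPPQPP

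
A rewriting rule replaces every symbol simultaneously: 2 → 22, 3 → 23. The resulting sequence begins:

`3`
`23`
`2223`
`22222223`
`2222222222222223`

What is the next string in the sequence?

Rewriting the 16 symbols of 2222222222222223 one by one yields 22 22 22 22 22 22 22 22 22 22 22 22 22 22 22 23; concatenated:

22222222222222222222222222222223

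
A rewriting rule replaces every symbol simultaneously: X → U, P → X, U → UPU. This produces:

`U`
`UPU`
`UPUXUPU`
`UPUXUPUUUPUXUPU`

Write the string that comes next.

Rewriting the 15 symbols of UPUXUPUUUPUXUPU one by one yields UPU X UPU U UPU X UPU UPU UPU X UPU U UPU X UPU; concatenated:

UPUXUPUUUPUXUPUUPUUPUXUPUUUPUXUPU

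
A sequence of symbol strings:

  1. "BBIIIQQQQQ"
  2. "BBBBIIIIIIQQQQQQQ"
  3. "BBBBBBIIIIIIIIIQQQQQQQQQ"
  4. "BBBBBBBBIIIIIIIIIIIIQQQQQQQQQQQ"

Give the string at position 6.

Term n consists of 2n B's, followed by 3n I's, followed by 2n+3 Q's (n = 1, 2, …).
For term 6, n = 6, so the run lengths are 12, 18, 15.

BBBBBBBBBBBBIIIIIIIIIIIIIIIIIIQQQQQQQQQQQQQQQ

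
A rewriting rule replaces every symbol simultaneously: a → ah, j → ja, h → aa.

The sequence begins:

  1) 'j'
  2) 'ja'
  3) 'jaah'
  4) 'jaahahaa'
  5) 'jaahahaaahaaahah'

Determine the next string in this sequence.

jaahahaaahaaahahahaaahahahaaahaa

φ(jaahahaaahaaahah) expands symbol-by-symbol to ja ah ah aa ah aa ah ah ah aa ah ah ah aa ah aa; joining the 16 pieces gives the next term.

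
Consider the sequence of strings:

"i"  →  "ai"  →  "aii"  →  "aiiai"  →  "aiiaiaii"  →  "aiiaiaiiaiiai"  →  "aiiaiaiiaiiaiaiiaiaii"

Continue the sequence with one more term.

aiiaiaiiaiiaiaiiaiaiiaiiaiaiiaiiai

From term 3 onward, concatenate the last term with the second-to-last: ai·i = aii, aii·ai = aiiai, …
The next term joins aiiaiaiiaiiaiaiiaiaii and aiiaiaiiaiiai.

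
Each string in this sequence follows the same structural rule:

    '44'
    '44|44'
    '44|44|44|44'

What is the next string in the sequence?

Every step duplicates the string with '|' between the halves.
So the next term is two copies of 44|44|44|44 with '|' between the halves.

44|44|44|44|44|44|44|44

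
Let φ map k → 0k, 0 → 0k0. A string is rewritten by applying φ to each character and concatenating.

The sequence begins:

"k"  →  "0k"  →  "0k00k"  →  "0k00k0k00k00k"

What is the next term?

Applying the rule to each of the 13 symbols of 0k00k0k00k00k gives the pieces 0k0 0k 0k0 0k0 0k 0k0 0k 0k0 0k0 0k 0k0 0k0 0k, which concatenate to the answer.

0k00k0k00k00k0k00k0k00k00k0k00k00k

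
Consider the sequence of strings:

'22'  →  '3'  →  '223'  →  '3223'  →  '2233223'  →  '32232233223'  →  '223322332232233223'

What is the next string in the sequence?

32232233223223322332232233223

Each term (from the third on) is the two preceding terms concatenated in order: term 3 = 22·3 = 223.
The next term joins 32232233223 and 223322332232233223.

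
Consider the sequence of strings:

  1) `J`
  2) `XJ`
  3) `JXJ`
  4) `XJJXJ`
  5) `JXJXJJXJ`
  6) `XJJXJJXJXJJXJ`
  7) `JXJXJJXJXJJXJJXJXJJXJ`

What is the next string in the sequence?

Each term (from the third on) is the two preceding terms concatenated in order: term 3 = J·XJ = JXJ.
Continuing: XJJXJJXJXJJXJ · JXJXJJXJXJJXJJXJXJJXJ gives term 8.

XJJXJJXJXJJXJJXJXJJXJXJJXJJXJXJJXJ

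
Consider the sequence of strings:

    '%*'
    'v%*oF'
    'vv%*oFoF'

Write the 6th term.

vvvvv%*oFoFoFoFoF

Every step adds v to the front and oF to the end of the previous string.
From vv%*oFoF, 3 further steps: vv%*oFoF → vvv%*oFoFoF → vvvv%*oFoFoFoF → (answer).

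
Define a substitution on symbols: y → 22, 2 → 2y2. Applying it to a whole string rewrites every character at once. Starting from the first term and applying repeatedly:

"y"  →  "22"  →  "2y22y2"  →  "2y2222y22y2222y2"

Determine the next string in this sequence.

2y2222y22y22y22y2222y22y2222y22y22y22y2222y2

Replace each of the 16 characters of 2y2222y22y2222y2 in place — 2y2 22 2y2 2y2 2y2 2y2 22 2y2 2y2 22 2y2 2y2 2y2 2y2 22 2y2 — and concatenate.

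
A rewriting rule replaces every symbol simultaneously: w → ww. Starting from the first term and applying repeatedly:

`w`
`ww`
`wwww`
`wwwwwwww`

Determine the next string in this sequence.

wwwwwwwwwwwwwwww

Apply φ to wwwwwwww symbol by symbol: w→ww, w→ww, w→ww, w→ww, w→ww, w→ww, w→ww, w→ww; joined: ww ww ww ww ww ww ww ww.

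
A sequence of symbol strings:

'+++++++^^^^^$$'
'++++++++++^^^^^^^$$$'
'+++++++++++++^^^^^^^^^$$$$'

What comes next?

++++++++++++++++^^^^^^^^^^^$$$$$

Term n consists of 3n+1 +'s, followed by 2n+1 ^'s, followed by n $'s, where the shown terms are n = 2, 3, 4.
Setting n = 5 gives 16, 11, 5 characters in each block.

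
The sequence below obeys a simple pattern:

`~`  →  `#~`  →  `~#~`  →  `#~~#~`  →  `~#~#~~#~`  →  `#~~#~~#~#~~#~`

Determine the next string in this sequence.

Each term (from the third on) is the two preceding terms concatenated in order: term 3 = ~·#~ = ~#~.
Continuing: ~#~#~~#~ · #~~#~~#~#~~#~ gives term 7.

~#~#~~#~#~~#~~#~#~~#~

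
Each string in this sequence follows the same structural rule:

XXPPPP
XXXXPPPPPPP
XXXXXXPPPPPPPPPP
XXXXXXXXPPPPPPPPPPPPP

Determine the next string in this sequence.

The n-th term is 2n X's then 3n+1 P's (n = 1, 2, …).
At n = 5 the blocks have lengths 10, 16.

XXXXXXXXXXPPPPPPPPPPPPPPPP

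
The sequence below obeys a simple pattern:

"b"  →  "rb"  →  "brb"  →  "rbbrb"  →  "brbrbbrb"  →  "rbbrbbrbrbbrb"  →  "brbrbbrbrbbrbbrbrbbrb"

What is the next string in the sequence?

rbbrbbrbrbbrbbrbrbbrbrbbrbbrbrbbrb

This is a Fibonacci-style word recurrence s(k) = s(k−2)·s(k−1): e.g. b·rb = brb.
So term 8 is rbbrbbrbrbbrb·brbrbbrbrbbrbbrbrbbrb.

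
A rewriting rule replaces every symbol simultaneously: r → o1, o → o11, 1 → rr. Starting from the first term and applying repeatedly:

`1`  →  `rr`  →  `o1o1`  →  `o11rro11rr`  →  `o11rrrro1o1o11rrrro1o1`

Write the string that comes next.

Replace each of the 22 characters of o11rrrro1o1o11rrrro1o1 in place — o11 rr rr o1 o1 o1 o1 o11 rr o11 rr o11 rr rr o1 o1 o1 o1 o11 rr o11 rr — and concatenate.

o11rrrro1o1o1o1o11rro11rro11rrrro1o1o1o1o11rro11rr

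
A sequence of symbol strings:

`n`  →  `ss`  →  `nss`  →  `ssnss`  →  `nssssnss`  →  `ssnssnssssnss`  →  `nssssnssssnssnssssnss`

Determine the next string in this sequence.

ssnssnssssnssnssssnssssnssnssssnss

From term 3 onward, concatenate the second-to-last term with the last: n·ss = nss, ss·nss = ssnss, …
Continuing: ssnssnssssnss · nssssnssssnssnssssnss gives term 8.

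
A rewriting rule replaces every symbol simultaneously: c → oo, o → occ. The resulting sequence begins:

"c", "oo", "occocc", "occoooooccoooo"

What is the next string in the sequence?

Rewriting the 14 symbols of occoooooccoooo one by one yields occ oo oo occ occ occ occ occ oo oo occ occ occ occ; concatenated:

occoooooccoccoccoccoccoooooccoccoccocc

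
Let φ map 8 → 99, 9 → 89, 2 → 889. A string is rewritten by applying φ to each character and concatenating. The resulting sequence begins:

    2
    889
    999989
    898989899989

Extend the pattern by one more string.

Expanding 898989899989: 8→99, 9→89, 8→99, 9→89, 8→99, 9→89, 8→99, 9→89, 9→89, 9→89, 8→99, 9→89. Concatenated: 99 89 99 89 99 89 99 89 89 89 99 89.

998999899989998989899989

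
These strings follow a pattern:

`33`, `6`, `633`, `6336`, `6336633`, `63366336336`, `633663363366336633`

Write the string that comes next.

This is a Fibonacci-style word recurrence s(k) = s(k−1)·s(k−2): e.g. 6·33 = 633.
Continuing: 633663363366336633 · 63366336336 gives term 8.

63366336336633663363366336336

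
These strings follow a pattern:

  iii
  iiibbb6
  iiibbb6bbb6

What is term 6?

The strings grow by a fixed suffix bbb6 each time.
From iiibbb6bbb6, 3 further steps: iiibbb6bbb6 → iiibbb6bbb6bbb6 → iiibbb6bbb6bbb6bbb6 → (answer).

iiibbb6bbb6bbb6bbb6bbb6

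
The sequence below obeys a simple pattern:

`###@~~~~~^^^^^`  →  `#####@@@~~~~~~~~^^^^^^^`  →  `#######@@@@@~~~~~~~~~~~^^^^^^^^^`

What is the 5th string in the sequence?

The n-th term is 2n+1 #'s then 2n-1 @'s then 3n+2 ~'s then 2n+3 ^'s (n = 1, 2, …).
For term 5, n = 5, so the run lengths are 11, 9, 17, 13.

###########@@@@@@@@@~~~~~~~~~~~~~~~~~^^^^^^^^^^^^^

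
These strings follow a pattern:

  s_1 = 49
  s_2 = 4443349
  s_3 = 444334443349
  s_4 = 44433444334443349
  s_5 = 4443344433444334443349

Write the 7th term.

Every step adds 44433 at the front: s(k+1) = 44433·s(k).
From 4443344433444334443349, 2 further steps: 4443344433444334443349 → 444334443344433444334443349 → (answer).

44433444334443344433444334443349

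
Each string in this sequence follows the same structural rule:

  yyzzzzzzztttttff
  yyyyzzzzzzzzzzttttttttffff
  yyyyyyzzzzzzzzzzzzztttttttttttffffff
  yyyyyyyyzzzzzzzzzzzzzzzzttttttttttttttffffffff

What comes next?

yyyyyyyyyyzzzzzzzzzzzzzzzzzzztttttttttttttttttffffffffff

The n-th term is 2n-2 y's then 3n+1 z's then 3n-1 t's then 2n-2 f's, where the shown terms are n = 2, 3, 4, 5.
Setting n = 6 gives 10, 19, 17, 10 characters in each block.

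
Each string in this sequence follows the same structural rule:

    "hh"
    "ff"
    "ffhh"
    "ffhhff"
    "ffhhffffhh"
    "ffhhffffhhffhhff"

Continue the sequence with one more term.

ffhhffffhhffhhffffhhffffhh

Each term (from the third on) is the previous term followed by the one before it: term 3 = ff·hh = ffhh.
The next term joins ffhhffffhhffhhff and ffhhffffhh.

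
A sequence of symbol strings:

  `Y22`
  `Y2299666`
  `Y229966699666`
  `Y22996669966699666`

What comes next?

Every step adds 99666 to the end: s(k+1) = s(k)·99666.
Applying this once more to Y22996669966699666:

Y2299666996669966699666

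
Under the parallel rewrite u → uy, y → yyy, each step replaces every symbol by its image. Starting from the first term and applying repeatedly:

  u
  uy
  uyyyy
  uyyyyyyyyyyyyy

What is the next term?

φ(uyyyyyyyyyyyyy) expands symbol-by-symbol to uy yyy yyy yyy yyy yyy yyy yyy yyy yyy yyy yyy yyy yyy; joining the 14 pieces gives the next term.

uyyyyyyyyyyyyyyyyyyyyyyyyyyyyyyyyyyyyyyyy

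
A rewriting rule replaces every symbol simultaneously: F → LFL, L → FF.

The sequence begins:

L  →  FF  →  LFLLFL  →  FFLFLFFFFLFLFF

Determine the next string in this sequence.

Rewriting the 14 symbols of FFLFLFFFFLFLFF one by one yields LFL LFL FF LFL FF LFL LFL LFL LFL FF LFL FF LFL LFL; concatenated:

LFLLFLFFLFLFFLFLLFLLFLLFLFFLFLFFLFLLFL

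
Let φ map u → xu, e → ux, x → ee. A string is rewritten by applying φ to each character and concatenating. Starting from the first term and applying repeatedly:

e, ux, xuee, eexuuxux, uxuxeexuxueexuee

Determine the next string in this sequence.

Replace each of the 16 characters of uxuxeexuxueexuee in place — xu ee xu ee ux ux ee xu ee xu ux ux ee xu ux ux — and concatenate.

xueexueeuxuxeexueexuuxuxeexuuxux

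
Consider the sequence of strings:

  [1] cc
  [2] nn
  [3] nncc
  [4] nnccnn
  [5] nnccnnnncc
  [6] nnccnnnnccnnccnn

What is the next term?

nnccnnnnccnnccnnnnccnnnncc

From term 3 onward, concatenate the last term with the second-to-last: nn·cc = nncc, nncc·nn = nnccnn, …
So term 7 is nnccnnnnccnnccnn·nnccnnnncc.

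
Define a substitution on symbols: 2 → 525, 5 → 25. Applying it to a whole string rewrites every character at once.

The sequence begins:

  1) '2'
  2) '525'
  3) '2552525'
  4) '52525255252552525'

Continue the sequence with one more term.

Rewriting the 17 symbols of 52525255252552525 one by one yields 25 525 25 525 25 525 25 25 525 25 525 25 25 525 25 525 25; concatenated:

25525255252552525255252552525255252552525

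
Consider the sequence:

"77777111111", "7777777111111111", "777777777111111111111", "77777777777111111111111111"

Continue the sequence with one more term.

7777777777777111111111111111111

Each string has the form 7^{2n+1} 1^{3n}, where the shown terms are n = 2, 3, 4, 5.
At n = 6 the blocks have lengths 13, 18.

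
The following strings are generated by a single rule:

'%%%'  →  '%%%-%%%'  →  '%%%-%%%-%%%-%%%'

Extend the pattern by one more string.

s(k+1) = s(k)·-·s(k) — each term doubles the last with '-' between the halves.
Doubling %%%-%%%-%%%-%%% with '-' between the halves:

%%%-%%%-%%%-%%%-%%%-%%%-%%%-%%%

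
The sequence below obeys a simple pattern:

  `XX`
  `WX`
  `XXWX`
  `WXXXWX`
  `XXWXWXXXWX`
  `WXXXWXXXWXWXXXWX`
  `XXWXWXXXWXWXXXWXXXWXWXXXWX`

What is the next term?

WXXXWXXXWXWXXXWXXXWXWXXXWXWXXXWXXXWXWXXXWX

From term 3 onward, concatenate the second-to-last term with the last: XX·WX = XXWX, WX·XXWX = WXXXWX, …
So term 8 is WXXXWXXXWXWXXXWX·XXWXWXXXWXWXXXWXXXWXWXXXWX.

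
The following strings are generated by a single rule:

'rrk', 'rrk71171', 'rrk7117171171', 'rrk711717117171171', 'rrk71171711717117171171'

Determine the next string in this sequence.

Each term is the previous one with 71171 appended.
Applying this once more to rrk71171711717117171171:

rrk7117171171711717117171171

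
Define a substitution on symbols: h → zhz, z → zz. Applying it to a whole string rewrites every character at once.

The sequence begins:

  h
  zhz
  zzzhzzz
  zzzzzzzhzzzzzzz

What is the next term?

Rewriting the 15 symbols of zzzzzzzhzzzzzzz one by one yields zz zz zz zz zz zz zz zhz zz zz zz zz zz zz zz; concatenated:

zzzzzzzzzzzzzzzhzzzzzzzzzzzzzzz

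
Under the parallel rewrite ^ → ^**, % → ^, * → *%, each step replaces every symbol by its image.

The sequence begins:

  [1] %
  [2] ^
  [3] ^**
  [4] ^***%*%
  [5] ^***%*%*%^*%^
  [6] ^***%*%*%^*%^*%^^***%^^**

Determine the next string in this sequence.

Rewriting the 25 symbols of ^***%*%*%^*%^*%^^***%^^** one by one yields ^** *% *% *% ^ *% ^ *% ^ ^** *% ^ ^** *% ^ ^** ^** *% *% *% ^ ^** ^** *% *%; concatenated:

^***%*%*%^*%^*%^^***%^^***%^^**^***%*%*%^^**^***%*%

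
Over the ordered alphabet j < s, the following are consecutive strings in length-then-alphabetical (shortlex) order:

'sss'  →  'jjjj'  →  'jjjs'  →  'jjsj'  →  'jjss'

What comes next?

jsjj

Treat jjss as a base-2 numeral over the given alphabet and add one, carrying through any trailing s's.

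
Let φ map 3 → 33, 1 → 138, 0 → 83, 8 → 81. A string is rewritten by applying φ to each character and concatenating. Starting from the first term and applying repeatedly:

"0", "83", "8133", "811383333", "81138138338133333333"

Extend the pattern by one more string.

81138138338113833813333811383333333333333333

φ(81138138338133333333) expands symbol-by-symbol to 81 138 138 33 81 138 33 81 33 33 81 138 33 33 33 33 33 33 33 33; joining the 20 pieces gives the next term.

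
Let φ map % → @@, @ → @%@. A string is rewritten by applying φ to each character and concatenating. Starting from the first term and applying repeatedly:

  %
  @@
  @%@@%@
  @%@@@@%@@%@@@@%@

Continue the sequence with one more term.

Rewriting the 16 symbols of @%@@@@%@@%@@@@%@ one by one yields @%@ @@ @%@ @%@ @%@ @%@ @@ @%@ @%@ @@ @%@ @%@ @%@ @%@ @@ @%@; concatenated:

@%@@@@%@@%@@%@@%@@@@%@@%@@@@%@@%@@%@@%@@@@%@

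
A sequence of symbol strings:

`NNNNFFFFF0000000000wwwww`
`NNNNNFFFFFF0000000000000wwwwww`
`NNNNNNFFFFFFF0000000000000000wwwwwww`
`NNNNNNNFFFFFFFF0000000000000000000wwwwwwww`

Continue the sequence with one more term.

NNNNNNNNFFFFFFFFF0000000000000000000000wwwwwwwww

The n-th term is n+1 N's then n+2 F's then 3n+1 0's then n+2 w's, where the shown terms are n = 3, 4, 5, 6.
Setting n = 7 gives 8, 9, 22, 9 characters in each block.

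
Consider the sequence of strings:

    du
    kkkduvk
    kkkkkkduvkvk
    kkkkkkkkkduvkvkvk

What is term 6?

kkkkkkkkkkkkkkkduvkvkvkvkvk

Every step adds kkk to the front and vk to the end of the previous string.
From kkkkkkkkkduvkvkvk, 2 further steps: kkkkkkkkkduvkvkvk → kkkkkkkkkkkkduvkvkvkvk → (answer).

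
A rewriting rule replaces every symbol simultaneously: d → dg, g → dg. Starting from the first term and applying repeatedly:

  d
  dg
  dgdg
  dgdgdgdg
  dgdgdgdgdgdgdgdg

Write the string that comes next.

dgdgdgdgdgdgdgdgdgdgdgdgdgdgdgdg

Replace each of the 16 characters of dgdgdgdgdgdgdgdg in place — dg dg dg dg dg dg dg dg dg dg dg dg dg dg dg dg — and concatenate.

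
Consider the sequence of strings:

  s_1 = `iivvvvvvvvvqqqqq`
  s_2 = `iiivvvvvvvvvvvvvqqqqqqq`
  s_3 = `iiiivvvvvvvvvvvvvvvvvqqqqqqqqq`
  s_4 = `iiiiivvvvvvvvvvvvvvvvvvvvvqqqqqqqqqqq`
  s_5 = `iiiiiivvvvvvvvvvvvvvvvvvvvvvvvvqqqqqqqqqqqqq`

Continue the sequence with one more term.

The n-th term is n i's then 4n+1 v's then 2n+1 q's, where the shown terms are n = 2, 3, 4, 5, 6.
Setting n = 7 gives 7, 29, 15 characters in each block.

iiiiiiivvvvvvvvvvvvvvvvvvvvvvvvvvvvvqqqqqqqqqqqqqqq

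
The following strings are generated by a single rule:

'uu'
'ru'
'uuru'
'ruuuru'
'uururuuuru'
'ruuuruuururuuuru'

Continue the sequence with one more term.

uururuuururuuuruuururuuuru

This is a Fibonacci-style word recurrence s(k) = s(k−2)·s(k−1): e.g. uu·ru = uuru.
Continuing: uururuuuru · ruuuruuururuuuru gives term 7.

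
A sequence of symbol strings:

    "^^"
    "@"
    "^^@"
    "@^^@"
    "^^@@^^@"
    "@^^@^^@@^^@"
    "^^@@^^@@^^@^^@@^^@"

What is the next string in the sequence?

This is a Fibonacci-style word recurrence s(k) = s(k−2)·s(k−1): e.g. ^^·@ = ^^@.
Continuing: @^^@^^@@^^@ · ^^@@^^@@^^@^^@@^^@ gives term 8.

@^^@^^@@^^@^^@@^^@@^^@^^@@^^@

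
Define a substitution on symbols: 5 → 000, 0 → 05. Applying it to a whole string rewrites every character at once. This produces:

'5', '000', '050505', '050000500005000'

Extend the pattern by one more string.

Applying the rule to each of the 15 symbols of 050000500005000 gives the pieces 05 000 05 05 05 05 000 05 05 05 05 000 05 05 05, which concatenate to the answer.

050000505050500005050505000050505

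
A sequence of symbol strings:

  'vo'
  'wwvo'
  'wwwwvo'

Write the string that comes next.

Each term is the previous one with ww prepended.
Applying this once more to wwwwvo:

wwwwwwvo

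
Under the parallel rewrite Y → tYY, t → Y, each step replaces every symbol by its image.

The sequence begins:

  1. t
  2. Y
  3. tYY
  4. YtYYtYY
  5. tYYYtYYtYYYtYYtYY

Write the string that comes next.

YtYYtYYtYYYtYYtYYYtYYtYYtYYYtYYtYYYtYYtYY

φ(tYYYtYYtYYYtYYtYY) expands symbol-by-symbol to Y tYY tYY tYY Y tYY tYY Y tYY tYY tYY Y tYY tYY Y tYY tYY; joining the 17 pieces gives the next term.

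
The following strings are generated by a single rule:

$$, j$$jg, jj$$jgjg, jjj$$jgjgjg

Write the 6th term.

jjjjj$$jgjgjgjgjg

s(k+1) = j·s(k)·jg, so each term gains j as a prefix and jg as a suffix.
From jjj$$jgjgjg, 2 further steps: jjj$$jgjgjg → jjjj$$jgjgjgjg → (answer).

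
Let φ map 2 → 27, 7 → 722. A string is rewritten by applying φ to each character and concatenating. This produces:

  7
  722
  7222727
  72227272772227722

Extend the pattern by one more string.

Rewriting the 17 symbols of 72227272772227722 one by one yields 722 27 27 27 722 27 722 27 722 722 27 27 27 722 722 27 27; concatenated:

72227272772227722277227222727277227222727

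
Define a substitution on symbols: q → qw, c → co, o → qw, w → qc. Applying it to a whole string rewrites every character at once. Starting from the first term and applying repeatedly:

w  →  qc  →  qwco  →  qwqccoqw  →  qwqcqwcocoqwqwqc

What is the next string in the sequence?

Applying the rule to each of the 16 symbols of qwqcqwcocoqwqwqc gives the pieces qw qc qw co qw qc co qw co qw qw qc qw qc qw co, which concatenate to the answer.

qwqcqwcoqwqccoqwcoqwqwqcqwqcqwco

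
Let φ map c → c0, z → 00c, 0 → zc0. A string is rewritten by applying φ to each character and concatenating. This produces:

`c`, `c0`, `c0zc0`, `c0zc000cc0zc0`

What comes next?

c0zc000cc0zc0zc0zc0c0c0zc000cc0zc0

Replace each of the 13 characters of c0zc000cc0zc0 in place — c0 zc0 00c c0 zc0 zc0 zc0 c0 c0 zc0 00c c0 zc0 — and concatenate.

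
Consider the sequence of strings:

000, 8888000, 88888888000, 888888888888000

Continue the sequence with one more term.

The strings grow by a fixed prefix 8888 each time.
Applying this once more to 888888888888000:

8888888888888888000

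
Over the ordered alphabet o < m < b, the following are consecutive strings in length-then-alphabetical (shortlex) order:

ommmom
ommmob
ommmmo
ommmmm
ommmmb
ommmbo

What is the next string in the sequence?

The successor of ommmbo increments the rightmost position that isn't already b and resets every position after it to o.

ommmbm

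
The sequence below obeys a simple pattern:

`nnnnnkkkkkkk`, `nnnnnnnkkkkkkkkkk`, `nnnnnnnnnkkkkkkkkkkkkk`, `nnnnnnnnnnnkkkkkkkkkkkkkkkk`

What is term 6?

Each string has the form n^{2n+1} k^{3n+1}, where the shown terms are n = 2, 3, 4, 5.
For term 6, n = 7, so the run lengths are 15, 22.

nnnnnnnnnnnnnnnkkkkkkkkkkkkkkkkkkkkkk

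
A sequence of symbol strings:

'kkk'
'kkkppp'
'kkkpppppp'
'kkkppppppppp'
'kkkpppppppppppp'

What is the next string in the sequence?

Each term is the previous one with ppp appended.
Applying this once more to kkkpppppppppppp:

kkkppppppppppppppp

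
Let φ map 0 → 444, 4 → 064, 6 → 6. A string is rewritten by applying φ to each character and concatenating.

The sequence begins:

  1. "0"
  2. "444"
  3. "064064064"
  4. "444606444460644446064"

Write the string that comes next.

Applying the rule to each of the 21 symbols of 444606444460644446064 gives the pieces 064 064 064 6 444 6 064 064 064 064 6 444 6 064 064 064 064 6 444 6 064, which concatenate to the answer.

064064064644460640640640646444606406406406464446064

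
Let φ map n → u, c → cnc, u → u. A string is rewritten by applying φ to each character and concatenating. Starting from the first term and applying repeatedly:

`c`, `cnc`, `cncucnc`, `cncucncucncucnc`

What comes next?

Rewriting the 15 symbols of cncucncucncucnc one by one yields cnc u cnc u cnc u cnc u cnc u cnc u cnc u cnc; concatenated:

cncucncucncucncucncucncucncucnc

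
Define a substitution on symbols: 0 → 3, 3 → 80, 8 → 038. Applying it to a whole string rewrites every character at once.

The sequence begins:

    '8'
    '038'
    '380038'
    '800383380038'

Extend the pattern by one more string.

038338003880800383380038

Expanding 800383380038: 8→038, 0→3, 0→3, 3→80, 8→038, 3→80, 3→80, 8→038, 0→3, 0→3, 3→80, 8→038. Concatenated: 038 3 3 80 038 80 80 038 3 3 80 038.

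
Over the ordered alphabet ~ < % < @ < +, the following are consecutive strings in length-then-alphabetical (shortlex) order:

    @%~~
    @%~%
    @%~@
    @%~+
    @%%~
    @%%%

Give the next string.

@%%@

Find the rightmost character of @%%% below +, bump it to the next letter, and reset everything to its right to ~.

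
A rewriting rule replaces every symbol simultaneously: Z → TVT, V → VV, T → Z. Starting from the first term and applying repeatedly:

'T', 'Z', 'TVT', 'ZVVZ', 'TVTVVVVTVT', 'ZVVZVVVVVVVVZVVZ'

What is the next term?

TVTVVVVTVTVVVVVVVVVVVVVVVVTVTVVVVTVT

Replace each of the 16 characters of ZVVZVVVVVVVVZVVZ in place — TVT VV VV TVT VV VV VV VV VV VV VV VV TVT VV VV TVT — and concatenate.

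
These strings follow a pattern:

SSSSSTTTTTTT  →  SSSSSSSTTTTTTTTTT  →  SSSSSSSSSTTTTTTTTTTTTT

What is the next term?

SSSSSSSSSSSTTTTTTTTTTTTTTTT

The n-th term is 2n+1 S's then 3n+1 T's, where the shown terms are n = 2, 3, 4.
At n = 5 the blocks have lengths 11, 16.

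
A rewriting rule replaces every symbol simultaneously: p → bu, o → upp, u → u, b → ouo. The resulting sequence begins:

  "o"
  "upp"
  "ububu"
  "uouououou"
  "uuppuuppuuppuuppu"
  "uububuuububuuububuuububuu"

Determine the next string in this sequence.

uuououououuuououououuuououououuuououououu

Applying the rule to each of the 25 symbols of uububuuububuuububuuububuu gives the pieces u u ouo u ouo u u u ouo u ouo u u u ouo u ouo u u u ouo u ouo u u, which concatenate to the answer.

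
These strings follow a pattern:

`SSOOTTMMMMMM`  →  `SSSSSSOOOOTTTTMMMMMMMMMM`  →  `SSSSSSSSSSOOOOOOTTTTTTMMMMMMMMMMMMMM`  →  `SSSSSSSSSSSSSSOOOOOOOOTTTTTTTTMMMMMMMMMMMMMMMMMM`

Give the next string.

Reading off run lengths: S runs 2, 6, 10, 14; O runs 2, 4, 6, 8; T runs 2, 4, 6, 8; M runs 6, 10, 14, 18 — each is linear in n (n = 1, 2, …).
At n = 5 the blocks have lengths 18, 10, 10, 22.

SSSSSSSSSSSSSSSSSSOOOOOOOOOOTTTTTTTTTTMMMMMMMMMMMMMMMMMMMMMM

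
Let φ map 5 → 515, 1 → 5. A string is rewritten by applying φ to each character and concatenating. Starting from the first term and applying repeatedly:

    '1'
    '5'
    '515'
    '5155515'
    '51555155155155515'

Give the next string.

51555155155155515515551551555155155155515

Applying the rule to each of the 17 symbols of 51555155155155515 gives the pieces 515 5 515 515 515 5 515 515 5 515 515 5 515 515 515 5 515, which concatenate to the answer.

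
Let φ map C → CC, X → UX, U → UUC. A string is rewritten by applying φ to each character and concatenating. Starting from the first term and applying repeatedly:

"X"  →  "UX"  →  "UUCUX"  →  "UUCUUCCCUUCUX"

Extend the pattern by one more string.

Replace each of the 13 characters of UUCUUCCCUUCUX in place — UUC UUC CC UUC UUC CC CC CC UUC UUC CC UUC UX — and concatenate.

UUCUUCCCUUCUUCCCCCCCUUCUUCCCUUCUX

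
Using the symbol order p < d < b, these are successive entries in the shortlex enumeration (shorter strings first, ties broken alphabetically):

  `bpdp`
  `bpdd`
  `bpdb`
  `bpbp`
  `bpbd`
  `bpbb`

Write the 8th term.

bdpd

Stepping forward 2 times from bpbb: bpbb → bdpp, then the target.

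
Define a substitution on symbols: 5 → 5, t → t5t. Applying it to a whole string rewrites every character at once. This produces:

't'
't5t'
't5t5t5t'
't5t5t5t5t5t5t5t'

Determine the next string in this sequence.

t5t5t5t5t5t5t5t5t5t5t5t5t5t5t5t

φ(t5t5t5t5t5t5t5t) expands symbol-by-symbol to t5t 5 t5t 5 t5t 5 t5t 5 t5t 5 t5t 5 t5t 5 t5t; joining the 15 pieces gives the next term.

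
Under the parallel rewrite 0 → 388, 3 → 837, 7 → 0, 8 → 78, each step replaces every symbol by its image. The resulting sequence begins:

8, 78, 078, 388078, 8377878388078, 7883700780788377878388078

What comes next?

0787883703883880783880787883700780788377878388078

φ(7883700780788377878388078) expands symbol-by-symbol to 0 78 78 837 0 388 388 0 78 388 0 78 78 837 0 0 78 0 78 837 78 78 388 0 78; joining the 25 pieces gives the next term.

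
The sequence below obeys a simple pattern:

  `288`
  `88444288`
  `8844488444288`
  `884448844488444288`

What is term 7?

Every step adds 88444 at the front: s(k+1) = 88444·s(k).
From 884448844488444288, 3 further steps: 884448844488444288 → 88444884448844488444288 → 8844488444884448844488444288 → (answer).

884448844488444884448844488444288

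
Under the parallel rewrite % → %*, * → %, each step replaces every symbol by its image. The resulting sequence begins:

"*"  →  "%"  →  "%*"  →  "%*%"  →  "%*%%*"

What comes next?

%*%%*%*%

Apply φ to %*%%* symbol by symbol: %→%*, *→%, %→%*, %→%*, *→%; joined: %* % %* %* %.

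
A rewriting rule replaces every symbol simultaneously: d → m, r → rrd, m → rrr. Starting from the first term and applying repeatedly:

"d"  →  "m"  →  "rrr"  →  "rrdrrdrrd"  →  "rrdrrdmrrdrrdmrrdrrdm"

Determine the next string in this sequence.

φ(rrdrrdmrrdrrdmrrdrrdm) expands symbol-by-symbol to rrd rrd m rrd rrd m rrr rrd rrd m rrd rrd m rrr rrd rrd m rrd rrd m rrr; joining the 21 pieces gives the next term.

rrdrrdmrrdrrdmrrrrrdrrdmrrdrrdmrrrrrdrrdmrrdrrdmrrr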